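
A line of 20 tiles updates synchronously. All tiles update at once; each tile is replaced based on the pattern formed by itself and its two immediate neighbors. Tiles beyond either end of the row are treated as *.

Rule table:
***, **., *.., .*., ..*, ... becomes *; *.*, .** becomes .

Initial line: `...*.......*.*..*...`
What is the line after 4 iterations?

**************..****

iteration 1: ************.*******
iteration 2: ************..******
iteration 3: **************.*****
iteration 4: **************..****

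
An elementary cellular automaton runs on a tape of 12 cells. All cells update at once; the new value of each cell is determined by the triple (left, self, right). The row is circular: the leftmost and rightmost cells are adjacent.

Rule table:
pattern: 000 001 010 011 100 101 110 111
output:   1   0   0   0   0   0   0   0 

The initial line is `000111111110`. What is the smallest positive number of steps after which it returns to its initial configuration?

110000000000
000111111110

2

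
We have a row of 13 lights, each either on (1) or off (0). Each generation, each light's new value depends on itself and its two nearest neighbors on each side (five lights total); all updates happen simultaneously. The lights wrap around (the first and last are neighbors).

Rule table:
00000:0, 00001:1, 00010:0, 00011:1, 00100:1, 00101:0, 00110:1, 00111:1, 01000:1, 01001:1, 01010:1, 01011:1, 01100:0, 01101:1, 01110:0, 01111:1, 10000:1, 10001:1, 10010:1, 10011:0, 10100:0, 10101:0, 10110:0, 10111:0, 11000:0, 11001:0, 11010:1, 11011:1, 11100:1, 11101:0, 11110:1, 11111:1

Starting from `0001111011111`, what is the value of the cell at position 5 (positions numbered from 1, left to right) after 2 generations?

generation 1: 0111110101111
generation 2: 1011101010110
position 5 holds 1

1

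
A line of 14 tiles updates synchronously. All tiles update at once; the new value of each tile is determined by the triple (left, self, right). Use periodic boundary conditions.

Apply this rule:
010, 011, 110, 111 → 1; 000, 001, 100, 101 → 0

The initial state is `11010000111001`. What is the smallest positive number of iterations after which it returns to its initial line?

1

iteration 1: 11010000111001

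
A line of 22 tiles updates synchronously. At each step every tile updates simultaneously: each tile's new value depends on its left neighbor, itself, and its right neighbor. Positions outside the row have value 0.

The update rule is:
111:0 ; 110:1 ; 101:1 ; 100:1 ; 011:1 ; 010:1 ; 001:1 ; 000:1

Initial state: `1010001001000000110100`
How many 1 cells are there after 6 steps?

1111111111111111111111
1000000000000000000001
1111111111111111111111  (repeats step 1; period 2)
step 6: 1000000000000000000001
count of 1: 2

2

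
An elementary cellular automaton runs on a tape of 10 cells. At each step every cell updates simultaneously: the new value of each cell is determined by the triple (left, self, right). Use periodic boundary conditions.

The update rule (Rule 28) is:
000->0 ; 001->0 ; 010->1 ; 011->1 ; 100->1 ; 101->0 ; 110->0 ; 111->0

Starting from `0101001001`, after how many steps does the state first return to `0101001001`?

2

step 1: 0101101101
step 2: 0101001001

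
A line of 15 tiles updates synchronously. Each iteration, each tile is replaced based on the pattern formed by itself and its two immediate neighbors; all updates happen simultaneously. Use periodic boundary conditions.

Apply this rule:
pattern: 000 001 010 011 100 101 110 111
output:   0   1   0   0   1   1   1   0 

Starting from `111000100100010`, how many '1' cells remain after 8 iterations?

001101011010101
110110101101010
011011010110101
101101101011010
010110110101101
101011011010110
010101101101011
101010110110101
count of 1: 9

9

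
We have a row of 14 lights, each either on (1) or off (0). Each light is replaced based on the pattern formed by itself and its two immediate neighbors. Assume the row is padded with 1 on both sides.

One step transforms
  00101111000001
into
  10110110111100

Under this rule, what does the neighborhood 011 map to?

0

At position 4 the neighborhood is 011; the next row has 0 there.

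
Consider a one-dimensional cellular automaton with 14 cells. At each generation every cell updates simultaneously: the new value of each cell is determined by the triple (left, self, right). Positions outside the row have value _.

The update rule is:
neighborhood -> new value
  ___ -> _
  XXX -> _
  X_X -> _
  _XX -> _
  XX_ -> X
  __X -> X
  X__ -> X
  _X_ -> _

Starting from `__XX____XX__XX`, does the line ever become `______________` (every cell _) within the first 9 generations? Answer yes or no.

no

generation 1: _X_XX__X_XXX_X
generation 2: X___XXX____X__
generation 3: _X_X__XX__X_X_
generation 4: X___XX_XXX___X
generation 5: _X_X_X___XX_X_
generation 6: X_____X_X_X__X
generation 7: _X___X_____XX_
generation 8: X_X_X_X___X_XX
generation 9: _______X_X___X
generation 9 is _______X_X___X, still not uniform _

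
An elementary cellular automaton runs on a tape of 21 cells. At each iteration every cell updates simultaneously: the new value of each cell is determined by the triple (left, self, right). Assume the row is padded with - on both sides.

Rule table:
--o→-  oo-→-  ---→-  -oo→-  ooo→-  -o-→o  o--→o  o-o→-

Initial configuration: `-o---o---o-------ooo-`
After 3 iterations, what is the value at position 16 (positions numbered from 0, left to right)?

-oo--oo--oo---------o
---o---o---o--------o
---oo--oo--oo-------o
position 16 holds -

-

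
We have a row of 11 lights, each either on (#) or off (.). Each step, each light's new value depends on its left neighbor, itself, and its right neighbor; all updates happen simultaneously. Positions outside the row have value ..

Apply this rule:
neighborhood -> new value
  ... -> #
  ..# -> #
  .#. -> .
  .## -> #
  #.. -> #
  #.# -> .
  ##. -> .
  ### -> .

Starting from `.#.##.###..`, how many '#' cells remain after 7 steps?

step 1: #..#..#..##
step 2: .##.##.###.
step 3: ##..#..#..#
step 4: #.##.##.##.
step 5: ..#..#..#.#
step 6: ##.##.##...
step 7: #..#..#.###
count of #: 6

6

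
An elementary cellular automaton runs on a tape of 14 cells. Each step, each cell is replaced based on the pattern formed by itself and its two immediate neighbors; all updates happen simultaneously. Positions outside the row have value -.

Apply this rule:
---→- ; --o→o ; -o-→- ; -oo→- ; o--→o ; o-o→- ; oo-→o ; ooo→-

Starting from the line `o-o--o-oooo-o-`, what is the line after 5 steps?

---oo-----o--o
--o-oo---o-oo-
-o---oo-o---oo
o-o-o-o--o-o-o
-------oo-----

-------oo-----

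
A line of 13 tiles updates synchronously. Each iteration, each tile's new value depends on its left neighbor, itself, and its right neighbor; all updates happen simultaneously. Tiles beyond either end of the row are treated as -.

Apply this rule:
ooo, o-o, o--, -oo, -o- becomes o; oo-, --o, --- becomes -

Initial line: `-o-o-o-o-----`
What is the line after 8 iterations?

-o-ooo-ooo-oo

iteration 1: -oooooooo----
iteration 2: -ooooooo-o---
iteration 3: -oooooo-ooo--
iteration 4: -ooooo-ooo-o-
iteration 5: -oooo-ooo-ooo
iteration 6: -ooo-ooo-ooo-
iteration 7: -oo-ooo-ooo-o
iteration 8: -o-ooo-ooo-oo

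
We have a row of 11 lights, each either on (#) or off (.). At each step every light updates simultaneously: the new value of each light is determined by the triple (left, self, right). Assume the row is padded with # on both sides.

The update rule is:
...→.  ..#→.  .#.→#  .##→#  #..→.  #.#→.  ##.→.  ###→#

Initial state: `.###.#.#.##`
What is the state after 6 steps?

.##..#.#.##
.#...#.#.##
.#...#.#.##  (fixed point — unchanged through step 6)

.#...#.#.##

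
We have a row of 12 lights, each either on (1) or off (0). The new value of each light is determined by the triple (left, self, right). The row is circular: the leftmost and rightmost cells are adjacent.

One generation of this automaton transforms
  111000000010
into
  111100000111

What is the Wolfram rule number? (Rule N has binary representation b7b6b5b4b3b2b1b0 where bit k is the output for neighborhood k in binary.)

position 1: 111 → 1  (bit 7 = 1)
position 2: 110 → 1  (bit 6 = 1)
position 11: 101 → 1  (bit 5 = 1)
position 3: 100 → 1  (bit 4 = 1)
position 0: 011 → 1  (bit 3 = 1)
position 10: 010 → 1  (bit 2 = 1)
position 9: 001 → 1  (bit 1 = 1)
position 4: 000 → 0  (bit 0 = 0)
bits b7..b0 = 11111110 = 254

254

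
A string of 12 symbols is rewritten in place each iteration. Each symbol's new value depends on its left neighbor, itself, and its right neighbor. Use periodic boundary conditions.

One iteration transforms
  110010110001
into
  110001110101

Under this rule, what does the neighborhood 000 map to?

1

At position 9 the neighborhood is 000; the next row has 1 there.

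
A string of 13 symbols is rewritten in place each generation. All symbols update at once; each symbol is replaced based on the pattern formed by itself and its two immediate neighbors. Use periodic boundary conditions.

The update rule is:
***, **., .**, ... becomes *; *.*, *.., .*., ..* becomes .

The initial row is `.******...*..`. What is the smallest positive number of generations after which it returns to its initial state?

2

.******.*...*
.******...*..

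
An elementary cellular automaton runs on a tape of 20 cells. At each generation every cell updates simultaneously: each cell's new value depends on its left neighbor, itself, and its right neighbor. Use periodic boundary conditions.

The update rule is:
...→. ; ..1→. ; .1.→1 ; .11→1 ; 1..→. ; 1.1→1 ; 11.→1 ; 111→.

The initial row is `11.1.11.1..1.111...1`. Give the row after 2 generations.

11......1..1.111...1

.11111111..111.1...1
11......1..1.111...1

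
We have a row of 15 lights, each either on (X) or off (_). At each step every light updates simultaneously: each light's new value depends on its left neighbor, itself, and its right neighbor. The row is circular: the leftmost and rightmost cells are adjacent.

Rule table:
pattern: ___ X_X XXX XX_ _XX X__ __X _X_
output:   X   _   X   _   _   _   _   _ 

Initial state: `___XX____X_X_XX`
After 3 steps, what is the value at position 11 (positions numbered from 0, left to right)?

X

step 1: _X____XX_______
step 2: ___XX____XXXXXX
step 3: _X____XX__XXXX_
position 11 holds X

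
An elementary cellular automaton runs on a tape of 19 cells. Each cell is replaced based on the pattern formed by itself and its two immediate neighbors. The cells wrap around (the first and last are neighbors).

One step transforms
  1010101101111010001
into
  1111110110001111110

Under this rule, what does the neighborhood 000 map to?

At position 16 the neighborhood is 000; the next row has 1 there.

1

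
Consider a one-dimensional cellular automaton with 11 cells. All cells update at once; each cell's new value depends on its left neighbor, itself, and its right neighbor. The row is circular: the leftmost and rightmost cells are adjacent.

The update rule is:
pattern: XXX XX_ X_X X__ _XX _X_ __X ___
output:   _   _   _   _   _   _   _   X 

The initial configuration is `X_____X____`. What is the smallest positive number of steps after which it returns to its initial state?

2

__XXX___XX_
X_____X____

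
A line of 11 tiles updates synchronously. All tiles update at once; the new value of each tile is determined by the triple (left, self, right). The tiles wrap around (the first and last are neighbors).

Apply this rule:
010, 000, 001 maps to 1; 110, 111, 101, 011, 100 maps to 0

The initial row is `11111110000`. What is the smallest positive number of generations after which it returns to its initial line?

22

00000000111
01111111000
10000000011
00111111100
11000000001
00011111110
11100000000
00001111111
01110000000
10000111111
00111000000
11000011111
00011100000
11100001111
00001110000
11110000111
00000111000
11111000011
00000011100
11111100001
00000001110
11111110000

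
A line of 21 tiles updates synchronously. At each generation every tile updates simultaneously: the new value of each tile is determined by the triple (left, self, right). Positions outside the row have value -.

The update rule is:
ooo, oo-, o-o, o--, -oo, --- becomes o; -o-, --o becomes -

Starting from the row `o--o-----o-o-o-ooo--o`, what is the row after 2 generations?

--o-ooooo--o-oooooooo

generation 1: -o--oooo--o-o-ooooo--
generation 2: --o-ooooo--o-oooooooo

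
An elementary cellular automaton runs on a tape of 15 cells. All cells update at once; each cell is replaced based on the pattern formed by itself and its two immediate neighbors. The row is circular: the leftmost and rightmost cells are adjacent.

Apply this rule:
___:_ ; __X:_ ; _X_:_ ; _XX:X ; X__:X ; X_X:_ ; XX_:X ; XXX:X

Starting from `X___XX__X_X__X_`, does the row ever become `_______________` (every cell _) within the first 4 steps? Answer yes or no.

no

_X__XXX____X___
__X_XXXX____X__
____XXXXX____X_
____XXXXXX____X
step 4 is ____XXXXXX____X, still not uniform _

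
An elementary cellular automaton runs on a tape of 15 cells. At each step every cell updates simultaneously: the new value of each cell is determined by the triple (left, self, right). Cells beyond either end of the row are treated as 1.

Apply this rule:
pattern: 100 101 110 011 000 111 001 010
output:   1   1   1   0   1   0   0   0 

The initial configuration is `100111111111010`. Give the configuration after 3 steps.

step 1: 110000000001101
step 2: 011111111100110
step 3: 100000000110011

100000000110011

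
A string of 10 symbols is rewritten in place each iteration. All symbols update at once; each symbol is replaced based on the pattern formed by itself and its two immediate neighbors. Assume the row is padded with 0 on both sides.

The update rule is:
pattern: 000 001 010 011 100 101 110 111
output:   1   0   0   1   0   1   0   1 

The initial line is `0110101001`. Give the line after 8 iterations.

1000111110

0101010000
0010100111
1001000110
0000010100
1111001001
1110000000
1100111111
1000111110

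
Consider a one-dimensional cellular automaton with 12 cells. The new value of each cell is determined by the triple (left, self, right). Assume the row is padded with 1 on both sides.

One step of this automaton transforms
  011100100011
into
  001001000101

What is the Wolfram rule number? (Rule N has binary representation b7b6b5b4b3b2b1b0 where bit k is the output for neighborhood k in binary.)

130

position 2: 111 → 1  (bit 7 = 1)
position 3: 110 → 0  (bit 6 = 0)
position 0: 101 → 0  (bit 5 = 0)
position 4: 100 → 0  (bit 4 = 0)
position 1: 011 → 0  (bit 3 = 0)
position 6: 010 → 0  (bit 2 = 0)
position 5: 001 → 1  (bit 1 = 1)
position 8: 000 → 0  (bit 0 = 0)
bits b7..b0 = 10000010 = 130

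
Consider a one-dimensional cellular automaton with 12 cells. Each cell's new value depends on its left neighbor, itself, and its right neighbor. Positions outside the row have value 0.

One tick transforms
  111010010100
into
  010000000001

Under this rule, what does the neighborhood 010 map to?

0

At position 4 the neighborhood is 010; the next row has 0 there.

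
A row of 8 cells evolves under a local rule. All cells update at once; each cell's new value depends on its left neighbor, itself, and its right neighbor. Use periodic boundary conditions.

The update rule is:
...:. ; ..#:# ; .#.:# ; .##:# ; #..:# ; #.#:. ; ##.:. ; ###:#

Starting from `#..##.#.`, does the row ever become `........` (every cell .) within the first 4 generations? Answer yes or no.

####..#.
###.###.
##..##..
#.###.##
generation 4 is #.###.##, still not uniform .

no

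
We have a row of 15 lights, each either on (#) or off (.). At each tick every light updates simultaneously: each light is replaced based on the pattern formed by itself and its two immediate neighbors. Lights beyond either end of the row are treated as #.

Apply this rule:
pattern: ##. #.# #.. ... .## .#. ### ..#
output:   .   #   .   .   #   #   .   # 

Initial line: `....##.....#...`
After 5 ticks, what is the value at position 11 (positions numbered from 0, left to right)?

tick 1: ...##.....##..#
tick 2: ..##.....##..##
tick 3: .##.....##..##.
tick 4: ##.....##..##.#
tick 5: ......##..##.##
position 11 holds #

#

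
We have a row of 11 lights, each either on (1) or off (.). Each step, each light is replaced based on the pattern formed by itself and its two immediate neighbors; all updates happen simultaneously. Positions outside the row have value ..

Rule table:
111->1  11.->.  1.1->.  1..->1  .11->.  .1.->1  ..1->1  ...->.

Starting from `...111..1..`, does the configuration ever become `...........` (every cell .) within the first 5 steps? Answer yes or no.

..1.1.1111.
.11.1..11.1
1...111...1
11.1.1.1.11
...1.1.1...
step 5 is ...1.1.1..., still not uniform .

no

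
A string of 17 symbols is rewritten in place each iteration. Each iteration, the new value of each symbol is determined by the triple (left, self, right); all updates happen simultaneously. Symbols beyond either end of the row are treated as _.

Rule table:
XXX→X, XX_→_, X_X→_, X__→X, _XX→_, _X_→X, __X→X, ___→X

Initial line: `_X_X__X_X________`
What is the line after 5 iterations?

X______XXXX_X_XXX

XX_XXXX_XXXXXXXXX
____XX___XXXXXXX_
XXXX__XXX_XXXXX_X
_XX_XX_X___XXX__X
X______XXXX_X_XXX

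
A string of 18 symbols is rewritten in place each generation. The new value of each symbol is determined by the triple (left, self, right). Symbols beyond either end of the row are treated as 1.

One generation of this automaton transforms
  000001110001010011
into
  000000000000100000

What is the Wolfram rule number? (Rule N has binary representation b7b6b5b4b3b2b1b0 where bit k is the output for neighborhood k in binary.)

32

position 6: 111 → 0  (bit 7 = 0)
position 7: 110 → 0  (bit 6 = 0)
position 12: 101 → 1  (bit 5 = 1)
position 0: 100 → 0  (bit 4 = 0)
position 5: 011 → 0  (bit 3 = 0)
position 11: 010 → 0  (bit 2 = 0)
position 4: 001 → 0  (bit 1 = 0)
position 1: 000 → 0  (bit 0 = 0)
bits b7..b0 = 00100000 = 32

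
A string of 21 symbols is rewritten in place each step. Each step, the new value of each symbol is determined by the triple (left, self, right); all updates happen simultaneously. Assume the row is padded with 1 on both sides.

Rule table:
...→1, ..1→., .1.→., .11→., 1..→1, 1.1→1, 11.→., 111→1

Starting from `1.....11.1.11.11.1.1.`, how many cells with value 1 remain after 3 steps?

8

.1111...1.1..1..1.1.1
1.11.11..1.1..1..1.1.
.1..1..1..1.1..1..1.1
count of 1: 8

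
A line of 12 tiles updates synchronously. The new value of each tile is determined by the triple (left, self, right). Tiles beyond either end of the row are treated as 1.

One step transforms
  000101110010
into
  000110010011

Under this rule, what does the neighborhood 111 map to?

0

At position 6 the neighborhood is 111; the next row has 0 there.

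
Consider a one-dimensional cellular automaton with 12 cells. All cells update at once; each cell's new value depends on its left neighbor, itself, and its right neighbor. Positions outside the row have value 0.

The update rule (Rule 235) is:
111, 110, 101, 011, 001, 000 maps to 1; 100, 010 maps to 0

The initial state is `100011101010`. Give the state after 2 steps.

001111110100
111111111001

111111111001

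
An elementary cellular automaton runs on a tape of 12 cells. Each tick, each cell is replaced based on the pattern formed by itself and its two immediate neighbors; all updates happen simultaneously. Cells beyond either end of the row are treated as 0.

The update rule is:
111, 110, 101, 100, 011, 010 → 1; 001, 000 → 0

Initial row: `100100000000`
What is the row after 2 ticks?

110110000000
111111000000

111111000000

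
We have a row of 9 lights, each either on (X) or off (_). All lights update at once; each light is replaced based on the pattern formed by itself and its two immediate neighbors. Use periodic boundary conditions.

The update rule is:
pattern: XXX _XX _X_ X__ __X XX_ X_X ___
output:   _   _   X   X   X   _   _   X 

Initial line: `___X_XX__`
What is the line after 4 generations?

____XXX__

generation 1: XXXX___XX
generation 2: ____XXX__
generation 3: XXXX___XX  (repeats generation 1; period 2)
generation 4: ____XXX__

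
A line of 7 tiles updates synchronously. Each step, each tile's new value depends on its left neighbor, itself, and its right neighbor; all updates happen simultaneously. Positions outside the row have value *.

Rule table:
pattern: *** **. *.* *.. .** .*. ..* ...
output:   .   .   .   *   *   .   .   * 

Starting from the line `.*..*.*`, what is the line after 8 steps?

..*...*
*..**.*
.*.*..*
....*.*
***...*
...**.*
**.*..*
....*.*

....*.*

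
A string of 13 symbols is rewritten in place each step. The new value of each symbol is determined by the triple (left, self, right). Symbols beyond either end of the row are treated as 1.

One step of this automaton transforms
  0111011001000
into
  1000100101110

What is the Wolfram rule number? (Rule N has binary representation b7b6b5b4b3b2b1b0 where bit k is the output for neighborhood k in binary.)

position 2: 111 → 0  (bit 7 = 0)
position 3: 110 → 0  (bit 6 = 0)
position 0: 101 → 1  (bit 5 = 1)
position 7: 100 → 1  (bit 4 = 1)
position 1: 011 → 0  (bit 3 = 0)
position 9: 010 → 1  (bit 2 = 1)
position 8: 001 → 0  (bit 1 = 0)
position 11: 000 → 1  (bit 0 = 1)
bits b7..b0 = 00110101 = 53

53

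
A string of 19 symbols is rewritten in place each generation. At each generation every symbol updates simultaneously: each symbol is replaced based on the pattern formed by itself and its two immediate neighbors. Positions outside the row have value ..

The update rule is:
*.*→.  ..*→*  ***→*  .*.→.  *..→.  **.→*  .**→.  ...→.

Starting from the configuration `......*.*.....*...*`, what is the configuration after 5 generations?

generation 1: .....*.......*...*.
generation 2: ....*.......*...*..
generation 3: ...*.......*...*...
generation 4: ..*.......*...*....
generation 5: .*.......*...*.....

.*.......*...*.....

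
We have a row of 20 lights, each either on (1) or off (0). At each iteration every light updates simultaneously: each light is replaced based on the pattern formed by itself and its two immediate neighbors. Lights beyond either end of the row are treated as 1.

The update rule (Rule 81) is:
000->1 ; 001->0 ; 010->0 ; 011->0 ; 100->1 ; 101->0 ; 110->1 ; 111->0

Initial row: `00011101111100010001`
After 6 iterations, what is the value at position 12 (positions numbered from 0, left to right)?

0

iteration 1: 11000100000111001100
iteration 2: 01110011110001100110
iteration 3: 00011000011100110010
iteration 4: 11001111000110011000
iteration 5: 01100001110011001110
iteration 6: 00111100011001100010
position 12 holds 0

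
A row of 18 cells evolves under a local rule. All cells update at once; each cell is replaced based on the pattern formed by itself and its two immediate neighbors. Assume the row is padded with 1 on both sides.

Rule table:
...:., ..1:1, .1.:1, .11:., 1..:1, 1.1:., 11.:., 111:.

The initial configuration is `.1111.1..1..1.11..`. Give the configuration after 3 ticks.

.1..111.....11.111

......1111111...11
1....1.......1.1..
.1..111.....11.111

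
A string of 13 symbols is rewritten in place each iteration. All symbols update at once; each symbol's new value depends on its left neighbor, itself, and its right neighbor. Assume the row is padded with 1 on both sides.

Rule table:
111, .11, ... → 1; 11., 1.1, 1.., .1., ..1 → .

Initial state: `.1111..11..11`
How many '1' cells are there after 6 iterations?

iteration 1: .111...1...11
iteration 2: .11..1...1.11
iteration 3: .1.....1...11
iteration 4: ...111...1.11
iteration 5: .1.11..1...11
iteration 6: ...1.....1.11
count of 1: 4

4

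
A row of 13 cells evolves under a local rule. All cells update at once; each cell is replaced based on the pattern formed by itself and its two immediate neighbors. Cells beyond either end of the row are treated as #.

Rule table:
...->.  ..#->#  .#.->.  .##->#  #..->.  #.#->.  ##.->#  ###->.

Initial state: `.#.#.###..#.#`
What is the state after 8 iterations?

.....#.#.#..#
....#......##
...#......##.
..#......###.
.#......##.#.
.......###...
......##.#..#
.....###...##

.....###...##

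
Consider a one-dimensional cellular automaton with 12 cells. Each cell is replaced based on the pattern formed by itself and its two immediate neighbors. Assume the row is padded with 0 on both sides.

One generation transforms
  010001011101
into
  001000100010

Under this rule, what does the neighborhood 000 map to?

At position 3 the neighborhood is 000; the next row has 0 there.

0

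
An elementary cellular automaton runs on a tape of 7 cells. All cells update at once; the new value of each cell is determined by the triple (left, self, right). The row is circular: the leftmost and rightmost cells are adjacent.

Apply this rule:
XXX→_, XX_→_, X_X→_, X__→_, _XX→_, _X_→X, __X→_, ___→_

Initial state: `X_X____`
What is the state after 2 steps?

X_X____  (fixed point — unchanged through step 2)

X_X____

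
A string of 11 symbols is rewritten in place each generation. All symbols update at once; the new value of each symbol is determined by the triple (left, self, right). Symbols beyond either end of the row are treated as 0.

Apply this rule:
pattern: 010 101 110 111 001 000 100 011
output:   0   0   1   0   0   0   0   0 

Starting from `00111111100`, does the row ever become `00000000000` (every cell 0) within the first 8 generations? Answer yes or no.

generation 1: 00000000100
generation 2: 00000000000
all cells are 0 at generation 2

yes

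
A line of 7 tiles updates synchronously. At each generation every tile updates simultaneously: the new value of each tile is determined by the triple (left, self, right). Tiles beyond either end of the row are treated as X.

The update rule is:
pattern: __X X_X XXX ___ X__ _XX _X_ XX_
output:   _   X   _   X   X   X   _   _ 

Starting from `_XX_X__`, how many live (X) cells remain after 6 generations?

XX_X_X_
__X_X_X
X__X_XX
_X__XX_
X_X_X_X
_X_X_XX
count of X: 4

4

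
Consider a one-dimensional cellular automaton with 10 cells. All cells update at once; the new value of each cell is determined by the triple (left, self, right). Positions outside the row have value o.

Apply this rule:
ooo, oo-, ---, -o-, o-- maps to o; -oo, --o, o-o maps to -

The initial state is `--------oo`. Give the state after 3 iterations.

ooooooooo-

iteration 1: ooooooo--o
iteration 2: oooooooo--
iteration 3: ooooooooo-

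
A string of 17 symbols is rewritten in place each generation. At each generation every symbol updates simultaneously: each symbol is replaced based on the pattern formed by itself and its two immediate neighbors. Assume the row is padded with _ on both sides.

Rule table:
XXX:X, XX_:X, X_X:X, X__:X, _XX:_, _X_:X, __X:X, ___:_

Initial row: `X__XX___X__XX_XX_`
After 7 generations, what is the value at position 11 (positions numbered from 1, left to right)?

XXX_XX_XXXX_XX_XX
_XXX_XX_XXXX_XX_X
X_XXX_XX_XXXX_XXX
XX_XXX_XX_XXXX_XX
_XX_XXX_XX_XXXX_X
X_XX_XXX_XX_XXXXX
XX_XX_XXX_XX_XXXX
position 11 holds X

X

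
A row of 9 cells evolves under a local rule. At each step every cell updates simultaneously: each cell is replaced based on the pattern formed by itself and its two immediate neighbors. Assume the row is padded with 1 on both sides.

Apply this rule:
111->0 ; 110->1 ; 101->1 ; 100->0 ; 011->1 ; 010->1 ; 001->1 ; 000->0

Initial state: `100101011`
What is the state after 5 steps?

step 1: 101111110
step 2: 111000011
step 3: 001000110
step 4: 011001111
step 5: 111011000

111011000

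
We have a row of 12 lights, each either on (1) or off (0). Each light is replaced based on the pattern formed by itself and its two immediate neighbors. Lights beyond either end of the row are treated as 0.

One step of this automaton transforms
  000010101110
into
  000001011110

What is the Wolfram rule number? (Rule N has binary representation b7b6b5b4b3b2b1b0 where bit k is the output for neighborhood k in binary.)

position 9: 111 → 1  (bit 7 = 1)
position 10: 110 → 1  (bit 6 = 1)
position 5: 101 → 1  (bit 5 = 1)
position 11: 100 → 0  (bit 4 = 0)
position 8: 011 → 1  (bit 3 = 1)
position 4: 010 → 0  (bit 2 = 0)
position 3: 001 → 0  (bit 1 = 0)
position 0: 000 → 0  (bit 0 = 0)
bits b7..b0 = 11101000 = 232

232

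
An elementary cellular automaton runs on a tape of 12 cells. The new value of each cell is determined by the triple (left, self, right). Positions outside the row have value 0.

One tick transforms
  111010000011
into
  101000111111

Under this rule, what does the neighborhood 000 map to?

At position 6 the neighborhood is 000; the next row has 1 there.

1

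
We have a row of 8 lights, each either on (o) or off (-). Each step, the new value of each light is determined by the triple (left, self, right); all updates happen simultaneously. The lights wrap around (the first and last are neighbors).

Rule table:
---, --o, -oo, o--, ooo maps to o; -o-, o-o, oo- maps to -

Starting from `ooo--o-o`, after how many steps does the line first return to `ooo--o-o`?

step 1: oo-oo--o
step 2: o--o-ooo
step 3: -oo--ooo
step 4: -o-oooo-
step 5: o--ooo-o
step 6: -oooo--o
step 7: -ooo-oo-
step 8: ooo--o-o

8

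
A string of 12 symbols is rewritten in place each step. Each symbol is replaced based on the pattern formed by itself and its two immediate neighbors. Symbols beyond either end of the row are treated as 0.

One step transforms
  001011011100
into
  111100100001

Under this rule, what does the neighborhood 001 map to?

1

At position 1 the neighborhood is 001; the next row has 1 there.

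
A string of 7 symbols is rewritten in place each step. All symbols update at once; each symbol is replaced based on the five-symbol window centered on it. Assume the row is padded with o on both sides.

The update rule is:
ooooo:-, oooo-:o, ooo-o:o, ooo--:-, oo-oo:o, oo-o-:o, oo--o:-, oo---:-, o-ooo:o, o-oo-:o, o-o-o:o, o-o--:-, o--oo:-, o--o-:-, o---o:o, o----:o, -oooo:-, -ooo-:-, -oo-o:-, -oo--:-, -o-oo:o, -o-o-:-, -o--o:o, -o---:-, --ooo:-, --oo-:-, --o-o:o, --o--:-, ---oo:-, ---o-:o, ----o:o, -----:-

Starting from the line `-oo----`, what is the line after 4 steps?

--o--o-

step 1: oo--oo-
step 2: o-----o
step 3: --o-o--
step 4: --o--o-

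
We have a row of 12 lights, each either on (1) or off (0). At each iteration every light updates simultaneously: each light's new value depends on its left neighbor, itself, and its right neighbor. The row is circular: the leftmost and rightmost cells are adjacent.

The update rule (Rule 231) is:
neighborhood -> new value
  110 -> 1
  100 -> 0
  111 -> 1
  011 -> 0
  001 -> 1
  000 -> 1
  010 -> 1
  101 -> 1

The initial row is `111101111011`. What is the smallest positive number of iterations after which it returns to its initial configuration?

111110111101
111111011110
011111101111
101111110111
110111111011
111011111101
111101111110
011110111111
101111011111
110111101111
111011110111
111101111011

12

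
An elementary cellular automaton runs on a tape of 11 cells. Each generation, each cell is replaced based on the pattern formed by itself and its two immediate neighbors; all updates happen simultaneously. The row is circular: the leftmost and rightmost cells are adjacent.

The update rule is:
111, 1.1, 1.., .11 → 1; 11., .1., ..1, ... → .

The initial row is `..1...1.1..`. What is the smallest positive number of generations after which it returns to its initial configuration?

...1...1.1.
....1...1.1
1....1...1.
.1....1...1
1.1....1...
.1.1....1..
..1.1....1.
...1.1....1
1...1.1....
.1...1.1...
..1...1.1..

11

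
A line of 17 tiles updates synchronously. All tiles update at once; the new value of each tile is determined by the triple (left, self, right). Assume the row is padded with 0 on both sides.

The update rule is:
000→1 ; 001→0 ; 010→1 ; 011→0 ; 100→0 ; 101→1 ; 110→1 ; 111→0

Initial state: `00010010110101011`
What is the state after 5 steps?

01100100010011111

11010011011111101
01110001100000111
00010100101110001
11011100110010101
01100100010011111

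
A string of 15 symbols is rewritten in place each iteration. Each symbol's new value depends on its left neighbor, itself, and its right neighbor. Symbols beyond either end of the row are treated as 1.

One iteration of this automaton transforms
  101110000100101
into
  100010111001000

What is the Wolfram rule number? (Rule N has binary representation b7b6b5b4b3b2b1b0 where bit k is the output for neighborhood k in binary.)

67

position 3: 111 → 0  (bit 7 = 0)
position 0: 110 → 1  (bit 6 = 1)
position 1: 101 → 0  (bit 5 = 0)
position 5: 100 → 0  (bit 4 = 0)
position 2: 011 → 0  (bit 3 = 0)
position 9: 010 → 0  (bit 2 = 0)
position 8: 001 → 1  (bit 1 = 1)
position 6: 000 → 1  (bit 0 = 1)
bits b7..b0 = 01000011 = 67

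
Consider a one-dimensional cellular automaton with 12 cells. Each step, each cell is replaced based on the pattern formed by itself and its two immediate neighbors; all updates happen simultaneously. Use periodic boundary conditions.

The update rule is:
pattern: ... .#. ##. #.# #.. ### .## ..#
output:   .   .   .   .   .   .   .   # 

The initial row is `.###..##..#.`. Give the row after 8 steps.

..#..#....#.

step 1: #....#...#..
step 2: ....#...#..#
step 3: ...#...#..#.
step 4: ..#...#..#..
step 5: .#...#..#...
step 6: #...#..#....
step 7: ...#..#....#
step 8: ..#..#....#.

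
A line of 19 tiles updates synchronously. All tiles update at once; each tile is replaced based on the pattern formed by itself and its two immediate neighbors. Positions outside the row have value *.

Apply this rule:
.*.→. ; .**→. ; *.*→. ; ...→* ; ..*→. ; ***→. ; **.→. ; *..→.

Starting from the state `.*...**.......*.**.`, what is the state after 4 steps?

.*...**.......****.

...*....*****......
.*...**.......****.
...*....*****......  (repeats step 1; period 2)
step 4: .*...**.......****.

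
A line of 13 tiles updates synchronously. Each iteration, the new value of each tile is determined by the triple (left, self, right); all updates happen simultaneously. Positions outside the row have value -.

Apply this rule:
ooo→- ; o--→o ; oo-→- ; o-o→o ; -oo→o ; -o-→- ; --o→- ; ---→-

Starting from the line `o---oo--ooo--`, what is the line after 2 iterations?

--o--o-o-o--o

iteration 1: -o--o-o-o--o-
iteration 2: --o--o-o-o--o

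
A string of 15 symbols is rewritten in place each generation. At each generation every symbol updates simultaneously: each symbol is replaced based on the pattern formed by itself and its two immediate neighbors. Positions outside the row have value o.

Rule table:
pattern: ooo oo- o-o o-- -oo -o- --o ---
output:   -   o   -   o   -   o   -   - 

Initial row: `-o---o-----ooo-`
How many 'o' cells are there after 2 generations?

-oo--oo------o-
--oo--oo-----o-
count of o: 5

5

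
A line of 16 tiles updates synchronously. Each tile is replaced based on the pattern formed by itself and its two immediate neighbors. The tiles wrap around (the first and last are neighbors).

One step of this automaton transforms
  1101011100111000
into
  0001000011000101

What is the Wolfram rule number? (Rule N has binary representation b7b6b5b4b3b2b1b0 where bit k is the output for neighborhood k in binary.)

22

position 6: 111 → 0  (bit 7 = 0)
position 1: 110 → 0  (bit 6 = 0)
position 2: 101 → 0  (bit 5 = 0)
position 8: 100 → 1  (bit 4 = 1)
position 0: 011 → 0  (bit 3 = 0)
position 3: 010 → 1  (bit 2 = 1)
position 9: 001 → 1  (bit 1 = 1)
position 14: 000 → 0  (bit 0 = 0)
bits b7..b0 = 00010110 = 22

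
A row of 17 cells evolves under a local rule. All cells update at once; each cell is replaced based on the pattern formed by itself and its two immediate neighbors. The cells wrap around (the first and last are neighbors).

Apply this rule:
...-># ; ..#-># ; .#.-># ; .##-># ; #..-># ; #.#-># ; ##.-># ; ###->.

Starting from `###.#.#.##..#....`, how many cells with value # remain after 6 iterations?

iteration 1: #.###############
iteration 2: ###..............
iteration 3: #.###############  (repeats iteration 1; period 2)
iteration 6: ###..............
count of #: 3

3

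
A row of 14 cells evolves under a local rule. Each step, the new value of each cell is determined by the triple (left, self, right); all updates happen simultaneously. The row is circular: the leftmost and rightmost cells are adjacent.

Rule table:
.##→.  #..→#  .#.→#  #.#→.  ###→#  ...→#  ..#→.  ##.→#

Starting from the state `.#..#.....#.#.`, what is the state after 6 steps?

.##..##..#..#.

.##.#####.#.##
..#..####.#..#
#.##..###.##.#
#..##..##..#..
##..##..##.##.
.##..##..#..#.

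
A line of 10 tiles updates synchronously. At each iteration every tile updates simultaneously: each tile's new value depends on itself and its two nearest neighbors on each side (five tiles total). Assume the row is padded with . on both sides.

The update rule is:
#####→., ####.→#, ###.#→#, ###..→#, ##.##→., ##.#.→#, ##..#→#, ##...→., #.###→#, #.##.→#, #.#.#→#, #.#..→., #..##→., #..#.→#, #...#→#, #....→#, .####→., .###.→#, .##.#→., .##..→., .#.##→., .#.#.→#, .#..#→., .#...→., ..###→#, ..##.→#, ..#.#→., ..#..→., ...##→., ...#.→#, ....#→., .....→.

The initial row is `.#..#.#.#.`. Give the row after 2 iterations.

#..#.###..
..#..###.#

..#..###.#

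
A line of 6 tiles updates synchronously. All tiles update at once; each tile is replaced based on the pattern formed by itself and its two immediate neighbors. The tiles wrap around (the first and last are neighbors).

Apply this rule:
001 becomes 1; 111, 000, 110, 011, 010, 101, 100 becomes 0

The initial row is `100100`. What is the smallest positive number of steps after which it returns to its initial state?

001001
010010
100100

3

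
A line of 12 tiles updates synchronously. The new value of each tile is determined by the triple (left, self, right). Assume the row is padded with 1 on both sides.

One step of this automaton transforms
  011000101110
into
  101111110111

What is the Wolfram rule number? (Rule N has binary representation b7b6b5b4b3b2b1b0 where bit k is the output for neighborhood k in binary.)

247

position 9: 111 → 1  (bit 7 = 1)
position 2: 110 → 1  (bit 6 = 1)
position 0: 101 → 1  (bit 5 = 1)
position 3: 100 → 1  (bit 4 = 1)
position 1: 011 → 0  (bit 3 = 0)
position 6: 010 → 1  (bit 2 = 1)
position 5: 001 → 1  (bit 1 = 1)
position 4: 000 → 1  (bit 0 = 1)
bits b7..b0 = 11110111 = 247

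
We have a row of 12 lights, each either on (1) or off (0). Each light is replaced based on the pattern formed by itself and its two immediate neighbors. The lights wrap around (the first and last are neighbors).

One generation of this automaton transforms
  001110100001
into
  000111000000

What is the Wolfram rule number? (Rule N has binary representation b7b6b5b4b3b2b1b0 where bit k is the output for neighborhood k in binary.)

224

position 3: 111 → 1  (bit 7 = 1)
position 4: 110 → 1  (bit 6 = 1)
position 5: 101 → 1  (bit 5 = 1)
position 0: 100 → 0  (bit 4 = 0)
position 2: 011 → 0  (bit 3 = 0)
position 6: 010 → 0  (bit 2 = 0)
position 1: 001 → 0  (bit 1 = 0)
position 8: 000 → 0  (bit 0 = 0)
bits b7..b0 = 11100000 = 224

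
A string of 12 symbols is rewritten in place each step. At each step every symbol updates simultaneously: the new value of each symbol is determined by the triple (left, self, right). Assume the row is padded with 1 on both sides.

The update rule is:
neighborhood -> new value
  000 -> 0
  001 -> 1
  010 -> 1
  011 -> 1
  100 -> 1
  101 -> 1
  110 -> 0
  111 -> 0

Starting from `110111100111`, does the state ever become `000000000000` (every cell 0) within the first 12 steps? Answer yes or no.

no

step 1: 001100011100
step 2: 111010110011
step 3: 000111101110
step 4: 101100011001
step 5: 011010110111
step 6: 110111101100
step 7: 001100011011
step 8: 111010110110
step 9: 000111101101
step 10: 101100011011
step 11: 011010110110
step 12: 110111101101
step 12 is 110111101101, still not uniform 0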